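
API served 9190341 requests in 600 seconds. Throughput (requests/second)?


Formula: throughput = requests / seconds
throughput = 9190341 / 600
throughput = 15317.24 requests/second

15317.24 requests/second


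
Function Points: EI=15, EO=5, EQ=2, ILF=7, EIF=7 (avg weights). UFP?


UFP = EI*4 + EO*5 + EQ*4 + ILF*10 + EIF*7
UFP = 15*4 + 5*5 + 2*4 + 7*10 + 7*7
UFP = 60 + 25 + 8 + 70 + 49
UFP = 212

212


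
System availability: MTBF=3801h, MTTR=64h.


Availability = MTBF / (MTBF + MTTR)
Availability = 3801 / (3801 + 64)
Availability = 3801 / 3865
Availability = 98.3441%

98.3441%


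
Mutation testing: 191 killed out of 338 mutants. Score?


Mutation score = killed / total * 100
Mutation score = 191 / 338 * 100
Mutation score = 56.51%

56.51%


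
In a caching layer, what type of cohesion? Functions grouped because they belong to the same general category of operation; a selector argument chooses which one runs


Reasoning: Grouped by category of activity, not by data or sequence
Type: Logical cohesion

Logical cohesion


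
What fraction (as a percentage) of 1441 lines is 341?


Coverage = covered / total * 100
Coverage = 341 / 1441 * 100
Coverage = 23.66%

23.66%


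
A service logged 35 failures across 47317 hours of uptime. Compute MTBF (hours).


Formula: MTBF = Total operating time / Number of failures
MTBF = 47317 / 35
MTBF = 1351.91 hours

1351.91 hours


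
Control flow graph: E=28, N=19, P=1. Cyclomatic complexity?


Formula: V(G) = E - N + 2P
V(G) = 28 - 19 + 2*1
V(G) = 9 + 2
V(G) = 11

11


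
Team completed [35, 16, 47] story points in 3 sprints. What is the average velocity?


Formula: Avg velocity = Total points / Number of sprints
Points: [35, 16, 47]
Sum = 35 + 16 + 47 = 98
Avg velocity = 98 / 3 = 32.67 points/sprint

32.67 points/sprint


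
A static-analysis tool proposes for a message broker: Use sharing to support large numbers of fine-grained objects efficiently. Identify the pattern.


This matches the Flyweight pattern

Flyweight


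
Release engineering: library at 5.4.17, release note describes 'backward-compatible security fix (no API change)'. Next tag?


Current: 5.4.17
Change category: 'backward-compatible security fix (no API change)' → patch bump
SemVer rule: patch bump → increment PATCH (MAJOR and MINOR unchanged)
New: 5.4.18

5.4.18


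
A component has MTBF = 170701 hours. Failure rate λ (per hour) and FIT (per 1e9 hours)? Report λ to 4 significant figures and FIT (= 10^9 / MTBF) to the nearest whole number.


Formula: λ = 1 / MTBF; FIT = λ × 1e9 = 1e9 / MTBF
λ = 1 / 170701 ≈ 5.858e-06 failures/hour
FIT = 1e9 / 170701 ≈ 5858 failures per 1e9 hours (nearest whole number)

λ = 5.858e-06 /h, FIT = 5858


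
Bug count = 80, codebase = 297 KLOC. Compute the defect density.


Defect density = defects / KLOC
Defect density = 80 / 297
Defect density = 0.269 defects/KLOC

0.269 defects/KLOC


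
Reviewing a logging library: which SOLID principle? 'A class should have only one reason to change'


This describes the Single Responsibility Principle (SRP)

Single Responsibility Principle (SRP)


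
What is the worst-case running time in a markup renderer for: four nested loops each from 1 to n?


Reasoning: four levels of nesting
Complexity: O(n^4)

O(n^4)


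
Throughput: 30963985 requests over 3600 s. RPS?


Formula: throughput = requests / seconds
throughput = 30963985 / 3600
throughput = 8601.11 requests/second

8601.11 requests/second


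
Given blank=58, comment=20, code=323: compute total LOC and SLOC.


Total LOC = blank + comment + code
Total LOC = 58 + 20 + 323 = 401
SLOC (source only) = code = 323

Total LOC: 401, SLOC: 323


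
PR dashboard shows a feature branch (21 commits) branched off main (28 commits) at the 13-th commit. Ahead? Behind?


Common ancestor: commit #13
feature commits after divergence: 21 - 13 = 8
main commits after divergence: 28 - 13 = 15
feature is 8 commits ahead of main
main is 15 commits ahead of feature

feature ahead: 8, main ahead: 15


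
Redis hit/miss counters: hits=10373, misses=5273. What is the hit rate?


Formula: hit rate = hits / (hits + misses) * 100
hit rate = 10373 / (10373 + 5273) * 100
hit rate = 10373 / 15646 * 100
hit rate = 66.3%

66.3%


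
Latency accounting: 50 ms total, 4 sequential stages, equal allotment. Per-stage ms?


Formula: per_stage = total_budget / stages
per_stage = 50 / 4
per_stage = 12.5 ms

12.5 ms


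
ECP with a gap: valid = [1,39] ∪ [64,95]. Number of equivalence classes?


Valid ranges: [1,39] and [64,95]
Class 1: x < 1 — invalid
Class 2: 1 ≤ x ≤ 39 — valid
Class 3: 39 < x < 64 — invalid (gap between ranges)
Class 4: 64 ≤ x ≤ 95 — valid
Class 5: x > 95 — invalid
Total equivalence classes: 5

5 equivalence classes


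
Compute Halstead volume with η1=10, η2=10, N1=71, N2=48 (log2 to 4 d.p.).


Formula: V = N * log2(η), where N = N1 + N2 and η = η1 + η2
η = 10 + 10 = 20
N = 71 + 48 = 119
log2(20) ≈ 4.3219
V = 119 * 4.3219 = 514.31

514.31


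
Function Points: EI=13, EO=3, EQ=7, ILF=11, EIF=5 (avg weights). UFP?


UFP = EI*4 + EO*5 + EQ*4 + ILF*10 + EIF*7
UFP = 13*4 + 3*5 + 7*4 + 11*10 + 5*7
UFP = 52 + 15 + 28 + 110 + 35
UFP = 240

240


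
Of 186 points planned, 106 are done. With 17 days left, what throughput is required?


Formula: Required rate = Remaining points / Days left
Remaining = 186 - 106 = 80 points
Required rate = 80 / 17 = 4.71 points/day

4.71 points/day


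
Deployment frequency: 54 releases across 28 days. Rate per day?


Formula: deployments per day = releases / days
= 54 / 28
= 1.929 deploys/day
(equivalently, 13.5 deploys/week)

1.929 deploys/day


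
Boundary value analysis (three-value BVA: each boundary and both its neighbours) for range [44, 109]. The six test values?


Range: [44, 109]
Boundaries: just below min, min, min+1, max-1, max, just above max
Values: [43, 44, 45, 108, 109, 110]

[43, 44, 45, 108, 109, 110]


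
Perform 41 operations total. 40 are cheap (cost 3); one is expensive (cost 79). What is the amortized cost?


Formula: Amortized cost = Total cost / Operations
Total cost = (40 * 3) + (1 * 79)
Total cost = 120 + 79 = 199
Amortized = 199 / 41 = 4.8537

4.8537


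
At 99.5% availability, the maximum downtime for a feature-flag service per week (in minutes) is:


Formula: allowed downtime = period * (100 - SLA) / 100
Period (week) = 10080 minutes
Unavailability fraction = (100 - 99.5) / 100
Allowed downtime = 10080 * (100 - 99.5) / 100
Allowed downtime = 50.4 minutes

50.4 minutes


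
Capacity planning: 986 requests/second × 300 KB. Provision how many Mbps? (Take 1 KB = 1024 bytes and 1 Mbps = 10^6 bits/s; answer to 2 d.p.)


Formula: Mbps = payload_bytes * RPS * 8 / 1e6
Payload per request = 300 KB = 300 * 1024 = 307200 bytes
Total bytes/sec = 307200 * 986 = 302899200
Total bits/sec = 302899200 * 8 = 2423193600
Mbps = 2423193600 / 1e6 = 2423.19

2423.19 Mbps


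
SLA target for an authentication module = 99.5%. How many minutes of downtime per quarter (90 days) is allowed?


Formula: allowed downtime = period * (100 - SLA) / 100
Period (quarter (90 days)) = 129600 minutes
Unavailability fraction = (100 - 99.5) / 100
Allowed downtime = 129600 * (100 - 99.5) / 100
Allowed downtime = 648.0 minutes

648.0 minutes


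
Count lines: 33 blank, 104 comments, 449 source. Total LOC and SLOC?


Total LOC = blank + comment + code
Total LOC = 33 + 104 + 449 = 586
SLOC (source only) = code = 449

Total LOC: 586, SLOC: 449


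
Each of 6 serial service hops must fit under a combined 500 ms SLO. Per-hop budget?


Formula: per_stage = total_budget / stages
per_stage = 500 / 6
per_stage = 83.33 ms

83.33 ms


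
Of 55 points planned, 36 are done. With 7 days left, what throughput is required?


Formula: Required rate = Remaining points / Days left
Remaining = 55 - 36 = 19 points
Required rate = 19 / 7 = 2.71 points/day

2.71 points/day


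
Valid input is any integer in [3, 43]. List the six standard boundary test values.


Range: [3, 43]
Boundaries: just below min, min, min+1, max-1, max, just above max
Values: [2, 3, 4, 42, 43, 44]

[2, 3, 4, 42, 43, 44]


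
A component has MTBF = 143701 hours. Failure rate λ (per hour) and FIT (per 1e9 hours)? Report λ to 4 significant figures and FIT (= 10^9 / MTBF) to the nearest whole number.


Formula: λ = 1 / MTBF; FIT = λ × 1e9 = 1e9 / MTBF
λ = 1 / 143701 ≈ 6.959e-06 failures/hour
FIT = 1e9 / 143701 ≈ 6959 failures per 1e9 hours (nearest whole number)

λ = 6.959e-06 /h, FIT = 6959


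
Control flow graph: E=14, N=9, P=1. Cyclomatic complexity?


Formula: V(G) = E - N + 2P
V(G) = 14 - 9 + 2*1
V(G) = 5 + 2
V(G) = 7

7


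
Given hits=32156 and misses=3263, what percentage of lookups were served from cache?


Formula: hit rate = hits / (hits + misses) * 100
hit rate = 32156 / (32156 + 3263) * 100
hit rate = 32156 / 35419 * 100
hit rate = 90.79%

90.79%


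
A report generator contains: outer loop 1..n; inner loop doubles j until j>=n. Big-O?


Reasoning: linear outer times logarithmic inner
Complexity: O(n log n)

O(n log n)


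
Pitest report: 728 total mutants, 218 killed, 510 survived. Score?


Mutation score = killed / total * 100
Mutation score = 218 / 728 * 100
Mutation score = 29.95%

29.95%


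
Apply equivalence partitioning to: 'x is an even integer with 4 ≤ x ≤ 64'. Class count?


Constraint: even integers in [4, 64]
Class 1: x < 4 — out-of-range invalid
Class 2: x in [4,64] but odd — wrong type invalid
Class 3: x in [4,64] and even — valid
Class 4: x > 64 — out-of-range invalid
Total equivalence classes: 4

4 equivalence classes


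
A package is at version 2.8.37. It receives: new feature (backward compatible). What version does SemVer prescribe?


Current: 2.8.37
Change category: 'new feature (backward compatible)' → minor bump
SemVer rule: minor bump → increment MINOR, reset PATCH to 0 (MAJOR unchanged)
New: 2.9.0

2.9.0


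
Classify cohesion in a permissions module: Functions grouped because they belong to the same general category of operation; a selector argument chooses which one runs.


Reasoning: Grouped by category of activity, not by data or sequence
Type: Logical cohesion

Logical cohesion


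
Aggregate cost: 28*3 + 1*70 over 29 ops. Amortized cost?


Formula: Amortized cost = Total cost / Operations
Total cost = (28 * 3) + (1 * 70)
Total cost = 84 + 70 = 154
Amortized = 154 / 29 = 5.3103

5.3103


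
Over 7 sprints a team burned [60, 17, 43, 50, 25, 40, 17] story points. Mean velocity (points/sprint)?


Formula: Avg velocity = Total points / Number of sprints
Points: [60, 17, 43, 50, 25, 40, 17]
Sum = 60 + 17 + 43 + 50 + 25 + 40 + 17 = 252
Avg velocity = 252 / 7 = 36.0 points/sprint

36.0 points/sprint


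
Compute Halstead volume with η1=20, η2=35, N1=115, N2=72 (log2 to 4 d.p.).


Formula: V = N * log2(η), where N = N1 + N2 and η = η1 + η2
η = 20 + 35 = 55
N = 115 + 72 = 187
log2(55) ≈ 5.7814
V = 187 * 5.7814 = 1081.12

1081.12


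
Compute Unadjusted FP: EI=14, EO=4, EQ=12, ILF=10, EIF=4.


UFP = EI*4 + EO*5 + EQ*4 + ILF*10 + EIF*7
UFP = 14*4 + 4*5 + 12*4 + 10*10 + 4*7
UFP = 56 + 20 + 48 + 100 + 28
UFP = 252

252


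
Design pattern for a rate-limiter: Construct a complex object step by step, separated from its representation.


This matches the Builder pattern

Builder


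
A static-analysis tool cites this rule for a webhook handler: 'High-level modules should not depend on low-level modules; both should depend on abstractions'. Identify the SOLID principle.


This describes the Dependency Inversion Principle (DIP)

Dependency Inversion Principle (DIP)


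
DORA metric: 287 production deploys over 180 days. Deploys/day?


Formula: deployments per day = releases / days
= 287 / 180
= 1.594 deploys/day
(equivalently, 11.16 deploys/week)

1.594 deploys/day


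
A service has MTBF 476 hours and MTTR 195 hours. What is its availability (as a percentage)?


Availability = MTBF / (MTBF + MTTR)
Availability = 476 / (476 + 195)
Availability = 476 / 671
Availability = 70.9389%

70.9389%


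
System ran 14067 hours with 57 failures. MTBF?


Formula: MTBF = Total operating time / Number of failures
MTBF = 14067 / 57
MTBF = 246.79 hours

246.79 hours


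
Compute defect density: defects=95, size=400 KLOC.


Defect density = defects / KLOC
Defect density = 95 / 400
Defect density = 0.238 defects/KLOC

0.238 defects/KLOC


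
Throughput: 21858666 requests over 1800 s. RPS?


Formula: throughput = requests / seconds
throughput = 21858666 / 1800
throughput = 12143.7 requests/second

12143.7 requests/second


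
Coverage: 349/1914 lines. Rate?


Coverage = covered / total * 100
Coverage = 349 / 1914 * 100
Coverage = 18.23%

18.23%


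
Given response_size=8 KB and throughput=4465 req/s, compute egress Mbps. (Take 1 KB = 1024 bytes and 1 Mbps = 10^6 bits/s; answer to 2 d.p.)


Formula: Mbps = payload_bytes * RPS * 8 / 1e6
Payload per request = 8 KB = 8 * 1024 = 8192 bytes
Total bytes/sec = 8192 * 4465 = 36577280
Total bits/sec = 36577280 * 8 = 292618240
Mbps = 292618240 / 1e6 = 292.62

292.62 Mbps


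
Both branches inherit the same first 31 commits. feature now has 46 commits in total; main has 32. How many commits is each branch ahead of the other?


Common ancestor: commit #31
feature commits after divergence: 46 - 31 = 15
main commits after divergence: 32 - 31 = 1
feature is 15 commits ahead of main
main is 1 commits ahead of feature

feature ahead: 15, main ahead: 1


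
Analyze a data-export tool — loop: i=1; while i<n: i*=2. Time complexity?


Reasoning: i doubles each step so iterations are log2(n)
Complexity: O(log n)

O(log n)


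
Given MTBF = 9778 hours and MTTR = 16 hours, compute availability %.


Availability = MTBF / (MTBF + MTTR)
Availability = 9778 / (9778 + 16)
Availability = 9778 / 9794
Availability = 99.8366%

99.8366%


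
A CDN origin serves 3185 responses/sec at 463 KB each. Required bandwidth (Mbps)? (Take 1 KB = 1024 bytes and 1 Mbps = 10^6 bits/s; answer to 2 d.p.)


Formula: Mbps = payload_bytes * RPS * 8 / 1e6
Payload per request = 463 KB = 463 * 1024 = 474112 bytes
Total bytes/sec = 474112 * 3185 = 1510046720
Total bits/sec = 1510046720 * 8 = 12080373760
Mbps = 12080373760 / 1e6 = 12080.37

12080.37 Mbps


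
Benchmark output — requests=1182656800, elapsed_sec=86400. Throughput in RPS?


Formula: throughput = requests / seconds
throughput = 1182656800 / 86400
throughput = 13688.16 requests/second

13688.16 requests/second


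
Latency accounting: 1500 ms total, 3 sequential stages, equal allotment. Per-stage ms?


Formula: per_stage = total_budget / stages
per_stage = 1500 / 3
per_stage = 500.0 ms

500.0 ms


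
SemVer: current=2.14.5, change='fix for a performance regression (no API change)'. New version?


Current: 2.14.5
Change category: 'fix for a performance regression (no API change)' → patch bump
SemVer rule: patch bump → increment PATCH (MAJOR and MINOR unchanged)
New: 2.14.6

2.14.6


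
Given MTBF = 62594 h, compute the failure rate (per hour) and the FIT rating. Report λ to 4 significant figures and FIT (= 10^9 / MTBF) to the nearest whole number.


Formula: λ = 1 / MTBF; FIT = λ × 1e9 = 1e9 / MTBF
λ = 1 / 62594 ≈ 1.598e-05 failures/hour
FIT = 1e9 / 62594 ≈ 15976 failures per 1e9 hours (nearest whole number)

λ = 1.598e-05 /h, FIT = 15976


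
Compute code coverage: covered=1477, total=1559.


Coverage = covered / total * 100
Coverage = 1477 / 1559 * 100
Coverage = 94.74%

94.74%


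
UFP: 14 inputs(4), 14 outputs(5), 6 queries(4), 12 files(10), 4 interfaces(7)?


UFP = EI*4 + EO*5 + EQ*4 + ILF*10 + EIF*7
UFP = 14*4 + 14*5 + 6*4 + 12*10 + 4*7
UFP = 56 + 70 + 24 + 120 + 28
UFP = 298

298


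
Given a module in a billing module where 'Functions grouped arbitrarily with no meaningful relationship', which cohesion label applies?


Reasoning: Worst: random grouping
Type: Coincidental cohesion

Coincidental cohesion


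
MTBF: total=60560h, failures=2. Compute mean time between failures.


Formula: MTBF = Total operating time / Number of failures
MTBF = 60560 / 2
MTBF = 30280.0 hours

30280.0 hours


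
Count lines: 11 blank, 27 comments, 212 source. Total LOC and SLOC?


Total LOC = blank + comment + code
Total LOC = 11 + 27 + 212 = 250
SLOC (source only) = code = 212

Total LOC: 250, SLOC: 212


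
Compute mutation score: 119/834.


Mutation score = killed / total * 100
Mutation score = 119 / 834 * 100
Mutation score = 14.27%

14.27%


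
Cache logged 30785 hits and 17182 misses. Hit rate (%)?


Formula: hit rate = hits / (hits + misses) * 100
hit rate = 30785 / (30785 + 17182) * 100
hit rate = 30785 / 47967 * 100
hit rate = 64.18%

64.18%


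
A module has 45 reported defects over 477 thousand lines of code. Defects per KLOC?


Defect density = defects / KLOC
Defect density = 45 / 477
Defect density = 0.094 defects/KLOC

0.094 defects/KLOC


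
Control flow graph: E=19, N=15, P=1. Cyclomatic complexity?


Formula: V(G) = E - N + 2P
V(G) = 19 - 15 + 2*1
V(G) = 4 + 2
V(G) = 6

6


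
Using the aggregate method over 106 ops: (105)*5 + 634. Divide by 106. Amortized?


Formula: Amortized cost = Total cost / Operations
Total cost = (105 * 5) + (1 * 634)
Total cost = 525 + 634 = 1159
Amortized = 1159 / 106 = 10.934

10.934


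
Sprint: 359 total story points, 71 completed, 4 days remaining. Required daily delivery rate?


Formula: Required rate = Remaining points / Days left
Remaining = 359 - 71 = 288 points
Required rate = 288 / 4 = 72.0 points/day

72.0 points/day


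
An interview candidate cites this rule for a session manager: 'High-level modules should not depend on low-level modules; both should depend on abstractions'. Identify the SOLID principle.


This describes the Dependency Inversion Principle (DIP)

Dependency Inversion Principle (DIP)


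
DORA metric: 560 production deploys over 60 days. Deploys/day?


Formula: deployments per day = releases / days
= 560 / 60
= 9.333 deploys/day
(equivalently, 65.33 deploys/week)

9.333 deploys/day


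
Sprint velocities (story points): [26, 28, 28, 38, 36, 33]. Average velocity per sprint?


Formula: Avg velocity = Total points / Number of sprints
Points: [26, 28, 28, 38, 36, 33]
Sum = 26 + 28 + 28 + 38 + 36 + 33 = 189
Avg velocity = 189 / 6 = 31.5 points/sprint

31.5 points/sprint


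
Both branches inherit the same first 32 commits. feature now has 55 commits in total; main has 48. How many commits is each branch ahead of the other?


Common ancestor: commit #32
feature commits after divergence: 55 - 32 = 23
main commits after divergence: 48 - 32 = 16
feature is 23 commits ahead of main
main is 16 commits ahead of feature

feature ahead: 23, main ahead: 16


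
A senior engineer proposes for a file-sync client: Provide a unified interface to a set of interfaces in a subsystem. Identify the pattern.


This matches the Facade pattern

Facade


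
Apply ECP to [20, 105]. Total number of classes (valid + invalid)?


Valid range: [20, 105]
Class 1: x < 20 — invalid
Class 2: 20 ≤ x ≤ 105 — valid
Class 3: x > 105 — invalid
Total equivalence classes: 3

3 equivalence classes


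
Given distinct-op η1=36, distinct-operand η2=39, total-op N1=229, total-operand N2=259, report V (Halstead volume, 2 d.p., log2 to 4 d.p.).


Formula: V = N * log2(η), where N = N1 + N2 and η = η1 + η2
η = 36 + 39 = 75
N = 229 + 259 = 488
log2(75) ≈ 6.2288
V = 488 * 6.2288 = 3039.65

3039.65


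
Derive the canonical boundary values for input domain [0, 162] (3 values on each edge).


Range: [0, 162]
Boundaries: just below min, min, min+1, max-1, max, just above max
Values: [-1, 0, 1, 161, 162, 163]

[-1, 0, 1, 161, 162, 163]


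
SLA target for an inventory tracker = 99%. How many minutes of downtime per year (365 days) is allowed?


Formula: allowed downtime = period * (100 - SLA) / 100
Period (year (365 days)) = 525600 minutes
Unavailability fraction = (100 - 99.0) / 100
Allowed downtime = 525600 * (100 - 99.0) / 100
Allowed downtime = 5256.0 minutes

5256.0 minutes


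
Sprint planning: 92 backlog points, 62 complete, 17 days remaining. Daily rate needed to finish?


Formula: Required rate = Remaining points / Days left
Remaining = 92 - 62 = 30 points
Required rate = 30 / 17 = 1.76 points/day

1.76 points/day


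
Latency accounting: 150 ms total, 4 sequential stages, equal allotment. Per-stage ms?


Formula: per_stage = total_budget / stages
per_stage = 150 / 4
per_stage = 37.5 ms

37.5 ms


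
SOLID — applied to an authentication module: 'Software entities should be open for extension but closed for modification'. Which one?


This describes the Open/Closed Principle (OCP)

Open/Closed Principle (OCP)


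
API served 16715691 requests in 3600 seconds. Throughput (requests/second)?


Formula: throughput = requests / seconds
throughput = 16715691 / 3600
throughput = 4643.25 requests/second

4643.25 requests/second


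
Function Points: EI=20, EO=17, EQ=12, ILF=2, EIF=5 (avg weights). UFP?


UFP = EI*4 + EO*5 + EQ*4 + ILF*10 + EIF*7
UFP = 20*4 + 17*5 + 12*4 + 2*10 + 5*7
UFP = 80 + 85 + 48 + 20 + 35
UFP = 268

268


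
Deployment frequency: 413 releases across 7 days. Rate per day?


Formula: deployments per day = releases / days
= 413 / 7
= 59.0 deploys/day
(equivalently, 413.0 deploys/week)

59.0 deploys/day


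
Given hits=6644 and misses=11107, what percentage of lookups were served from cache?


Formula: hit rate = hits / (hits + misses) * 100
hit rate = 6644 / (6644 + 11107) * 100
hit rate = 6644 / 17751 * 100
hit rate = 37.43%

37.43%


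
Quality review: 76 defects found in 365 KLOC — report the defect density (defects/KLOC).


Defect density = defects / KLOC
Defect density = 76 / 365
Defect density = 0.208 defects/KLOC

0.208 defects/KLOC


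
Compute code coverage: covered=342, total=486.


Coverage = covered / total * 100
Coverage = 342 / 486 * 100
Coverage = 70.37%

70.37%


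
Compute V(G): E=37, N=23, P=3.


Formula: V(G) = E - N + 2P
V(G) = 37 - 23 + 2*3
V(G) = 14 + 6
V(G) = 20

20


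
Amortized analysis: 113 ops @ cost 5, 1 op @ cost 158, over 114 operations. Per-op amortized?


Formula: Amortized cost = Total cost / Operations
Total cost = (113 * 5) + (1 * 158)
Total cost = 565 + 158 = 723
Amortized = 723 / 114 = 6.3421

6.3421


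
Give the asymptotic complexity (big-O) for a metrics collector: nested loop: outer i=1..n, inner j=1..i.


Reasoning: triangle: n(n+1)/2 ~ n^2/2
Complexity: O(n^2)

O(n^2)


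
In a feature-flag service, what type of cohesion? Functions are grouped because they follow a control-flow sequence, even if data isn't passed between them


Reasoning: Grouped by order of execution within a routine, not by data flow
Type: Procedural cohesion

Procedural cohesion


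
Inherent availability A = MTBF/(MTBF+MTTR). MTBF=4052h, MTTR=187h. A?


Availability = MTBF / (MTBF + MTTR)
Availability = 4052 / (4052 + 187)
Availability = 4052 / 4239
Availability = 95.5886%

95.5886%


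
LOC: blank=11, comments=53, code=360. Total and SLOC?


Total LOC = blank + comment + code
Total LOC = 11 + 53 + 360 = 424
SLOC (source only) = code = 360

Total LOC: 424, SLOC: 360


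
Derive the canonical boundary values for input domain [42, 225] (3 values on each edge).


Range: [42, 225]
Boundaries: just below min, min, min+1, max-1, max, just above max
Values: [41, 42, 43, 224, 225, 226]

[41, 42, 43, 224, 225, 226]


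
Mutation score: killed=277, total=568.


Mutation score = killed / total * 100
Mutation score = 277 / 568 * 100
Mutation score = 48.77%

48.77%


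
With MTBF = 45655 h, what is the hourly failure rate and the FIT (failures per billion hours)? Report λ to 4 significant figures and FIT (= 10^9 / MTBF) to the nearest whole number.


Formula: λ = 1 / MTBF; FIT = λ × 1e9 = 1e9 / MTBF
λ = 1 / 45655 ≈ 2.190e-05 failures/hour
FIT = 1e9 / 45655 ≈ 21903 failures per 1e9 hours (nearest whole number)

λ = 2.190e-05 /h, FIT = 21903


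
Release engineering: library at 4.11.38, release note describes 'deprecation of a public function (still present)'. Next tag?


Current: 4.11.38
Change category: 'deprecation of a public function (still present)' → minor bump
SemVer rule: minor bump → increment MINOR, reset PATCH to 0 (MAJOR unchanged)
New: 4.12.0

4.12.0


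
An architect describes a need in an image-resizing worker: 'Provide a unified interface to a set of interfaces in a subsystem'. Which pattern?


This matches the Facade pattern

Facade


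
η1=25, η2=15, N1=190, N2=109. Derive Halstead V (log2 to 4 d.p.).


Formula: V = N * log2(η), where N = N1 + N2 and η = η1 + η2
η = 25 + 15 = 40
N = 190 + 109 = 299
log2(40) ≈ 5.3219
V = 299 * 5.3219 = 1591.25

1591.25


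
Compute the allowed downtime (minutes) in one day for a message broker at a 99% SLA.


Formula: allowed downtime = period * (100 - SLA) / 100
Period (day) = 1440 minutes
Unavailability fraction = (100 - 99.0) / 100
Allowed downtime = 1440 * (100 - 99.0) / 100
Allowed downtime = 14.4 minutes

14.4 minutes


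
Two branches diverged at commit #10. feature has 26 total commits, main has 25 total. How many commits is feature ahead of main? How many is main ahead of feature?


Common ancestor: commit #10
feature commits after divergence: 26 - 10 = 16
main commits after divergence: 25 - 10 = 15
feature is 16 commits ahead of main
main is 15 commits ahead of feature

feature ahead: 16, main ahead: 15


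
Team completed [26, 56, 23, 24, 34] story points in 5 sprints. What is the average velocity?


Formula: Avg velocity = Total points / Number of sprints
Points: [26, 56, 23, 24, 34]
Sum = 26 + 56 + 23 + 24 + 34 = 163
Avg velocity = 163 / 5 = 32.6 points/sprint

32.6 points/sprint


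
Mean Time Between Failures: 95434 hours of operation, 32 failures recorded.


Formula: MTBF = Total operating time / Number of failures
MTBF = 95434 / 32
MTBF = 2982.31 hours

2982.31 hours


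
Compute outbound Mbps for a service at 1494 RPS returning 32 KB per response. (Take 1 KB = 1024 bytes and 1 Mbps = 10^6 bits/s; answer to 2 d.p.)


Formula: Mbps = payload_bytes * RPS * 8 / 1e6
Payload per request = 32 KB = 32 * 1024 = 32768 bytes
Total bytes/sec = 32768 * 1494 = 48955392
Total bits/sec = 48955392 * 8 = 391643136
Mbps = 391643136 / 1e6 = 391.64

391.64 Mbps


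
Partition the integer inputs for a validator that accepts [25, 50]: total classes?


Valid range: [25, 50]
Class 1: x < 25 — invalid
Class 2: 25 ≤ x ≤ 50 — valid
Class 3: x > 50 — invalid
Total equivalence classes: 3

3 equivalence classes


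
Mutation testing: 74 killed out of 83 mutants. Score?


Mutation score = killed / total * 100
Mutation score = 74 / 83 * 100
Mutation score = 89.16%

89.16%


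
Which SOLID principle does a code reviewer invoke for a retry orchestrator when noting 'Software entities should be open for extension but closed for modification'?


This describes the Open/Closed Principle (OCP)

Open/Closed Principle (OCP)


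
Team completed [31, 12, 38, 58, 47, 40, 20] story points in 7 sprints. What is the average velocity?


Formula: Avg velocity = Total points / Number of sprints
Points: [31, 12, 38, 58, 47, 40, 20]
Sum = 31 + 12 + 38 + 58 + 47 + 40 + 20 = 246
Avg velocity = 246 / 7 = 35.14 points/sprint

35.14 points/sprint


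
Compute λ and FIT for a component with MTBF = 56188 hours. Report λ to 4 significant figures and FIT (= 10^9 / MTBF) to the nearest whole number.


Formula: λ = 1 / MTBF; FIT = λ × 1e9 = 1e9 / MTBF
λ = 1 / 56188 ≈ 1.780e-05 failures/hour
FIT = 1e9 / 56188 ≈ 17797 failures per 1e9 hours (nearest whole number)

λ = 1.780e-05 /h, FIT = 17797


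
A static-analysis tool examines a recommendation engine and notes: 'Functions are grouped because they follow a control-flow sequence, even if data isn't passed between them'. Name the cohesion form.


Reasoning: Grouped by order of execution within a routine, not by data flow
Type: Procedural cohesion

Procedural cohesion


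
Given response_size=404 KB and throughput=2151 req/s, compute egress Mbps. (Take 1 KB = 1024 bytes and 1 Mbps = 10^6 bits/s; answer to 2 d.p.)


Formula: Mbps = payload_bytes * RPS * 8 / 1e6
Payload per request = 404 KB = 404 * 1024 = 413696 bytes
Total bytes/sec = 413696 * 2151 = 889860096
Total bits/sec = 889860096 * 8 = 7118880768
Mbps = 7118880768 / 1e6 = 7118.88

7118.88 Mbps


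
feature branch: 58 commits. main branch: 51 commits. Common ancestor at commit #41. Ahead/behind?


Common ancestor: commit #41
feature commits after divergence: 58 - 41 = 17
main commits after divergence: 51 - 41 = 10
feature is 17 commits ahead of main
main is 10 commits ahead of feature

feature ahead: 17, main ahead: 10


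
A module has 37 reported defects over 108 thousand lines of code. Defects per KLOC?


Defect density = defects / KLOC
Defect density = 37 / 108
Defect density = 0.343 defects/KLOC

0.343 defects/KLOC


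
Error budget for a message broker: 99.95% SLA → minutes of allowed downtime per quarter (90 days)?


Formula: allowed downtime = period * (100 - SLA) / 100
Period (quarter (90 days)) = 129600 minutes
Unavailability fraction = (100 - 99.95) / 100
Allowed downtime = 129600 * (100 - 99.95) / 100
Allowed downtime = 64.8 minutes

64.8 minutes


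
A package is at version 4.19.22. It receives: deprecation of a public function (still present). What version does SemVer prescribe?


Current: 4.19.22
Change category: 'deprecation of a public function (still present)' → minor bump
SemVer rule: minor bump → increment MINOR, reset PATCH to 0 (MAJOR unchanged)
New: 4.20.0

4.20.0


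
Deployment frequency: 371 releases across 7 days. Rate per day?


Formula: deployments per day = releases / days
= 371 / 7
= 53.0 deploys/day
(equivalently, 371.0 deploys/week)

53.0 deploys/day


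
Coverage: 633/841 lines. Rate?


Coverage = covered / total * 100
Coverage = 633 / 841 * 100
Coverage = 75.27%

75.27%


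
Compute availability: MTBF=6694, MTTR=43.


Availability = MTBF / (MTBF + MTTR)
Availability = 6694 / (6694 + 43)
Availability = 6694 / 6737
Availability = 99.3617%

99.3617%


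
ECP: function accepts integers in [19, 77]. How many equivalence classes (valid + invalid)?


Valid range: [19, 77]
Class 1: x < 19 — invalid
Class 2: 19 ≤ x ≤ 77 — valid
Class 3: x > 77 — invalid
Total equivalence classes: 3

3 equivalence classes


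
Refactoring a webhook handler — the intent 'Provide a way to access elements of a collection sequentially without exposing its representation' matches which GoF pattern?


This matches the Iterator pattern

Iterator


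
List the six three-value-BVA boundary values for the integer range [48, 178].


Range: [48, 178]
Boundaries: just below min, min, min+1, max-1, max, just above max
Values: [47, 48, 49, 177, 178, 179]

[47, 48, 49, 177, 178, 179]


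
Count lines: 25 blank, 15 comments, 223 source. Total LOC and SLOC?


Total LOC = blank + comment + code
Total LOC = 25 + 15 + 223 = 263
SLOC (source only) = code = 223

Total LOC: 263, SLOC: 223


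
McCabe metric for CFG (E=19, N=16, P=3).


Formula: V(G) = E - N + 2P
V(G) = 19 - 16 + 2*3
V(G) = 3 + 6
V(G) = 9

9


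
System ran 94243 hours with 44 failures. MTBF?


Formula: MTBF = Total operating time / Number of failures
MTBF = 94243 / 44
MTBF = 2141.89 hours

2141.89 hours


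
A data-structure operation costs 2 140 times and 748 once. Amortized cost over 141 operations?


Formula: Amortized cost = Total cost / Operations
Total cost = (140 * 2) + (1 * 748)
Total cost = 280 + 748 = 1028
Amortized = 1028 / 141 = 7.2908

7.2908


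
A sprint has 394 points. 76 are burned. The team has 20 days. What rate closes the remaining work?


Formula: Required rate = Remaining points / Days left
Remaining = 394 - 76 = 318 points
Required rate = 318 / 20 = 15.9 points/day

15.9 points/day


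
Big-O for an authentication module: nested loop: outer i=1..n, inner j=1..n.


Reasoning: n iterations times n iterations
Complexity: O(n^2)

O(n^2)


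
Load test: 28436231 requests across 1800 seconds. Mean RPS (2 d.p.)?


Formula: throughput = requests / seconds
throughput = 28436231 / 1800
throughput = 15797.91 requests/second

15797.91 requests/second


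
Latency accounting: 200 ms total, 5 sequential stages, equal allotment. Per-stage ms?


Formula: per_stage = total_budget / stages
per_stage = 200 / 5
per_stage = 40.0 ms

40.0 ms


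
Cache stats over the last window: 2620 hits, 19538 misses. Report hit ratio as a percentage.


Formula: hit rate = hits / (hits + misses) * 100
hit rate = 2620 / (2620 + 19538) * 100
hit rate = 2620 / 22158 * 100
hit rate = 11.82%

11.82%


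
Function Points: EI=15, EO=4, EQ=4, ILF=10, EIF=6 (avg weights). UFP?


UFP = EI*4 + EO*5 + EQ*4 + ILF*10 + EIF*7
UFP = 15*4 + 4*5 + 4*4 + 10*10 + 6*7
UFP = 60 + 20 + 16 + 100 + 42
UFP = 238

238


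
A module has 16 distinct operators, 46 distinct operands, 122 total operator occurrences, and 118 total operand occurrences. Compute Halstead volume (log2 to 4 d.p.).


Formula: V = N * log2(η), where N = N1 + N2 and η = η1 + η2
η = 16 + 46 = 62
N = 122 + 118 = 240
log2(62) ≈ 5.9542
V = 240 * 5.9542 = 1429.01

1429.01


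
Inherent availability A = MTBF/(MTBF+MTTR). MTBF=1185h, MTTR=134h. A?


Availability = MTBF / (MTBF + MTTR)
Availability = 1185 / (1185 + 134)
Availability = 1185 / 1319
Availability = 89.8408%

89.8408%


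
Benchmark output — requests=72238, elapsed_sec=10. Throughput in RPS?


Formula: throughput = requests / seconds
throughput = 72238 / 10
throughput = 7223.8 requests/second

7223.8 requests/second


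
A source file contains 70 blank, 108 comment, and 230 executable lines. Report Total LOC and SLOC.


Total LOC = blank + comment + code
Total LOC = 70 + 108 + 230 = 408
SLOC (source only) = code = 230

Total LOC: 408, SLOC: 230


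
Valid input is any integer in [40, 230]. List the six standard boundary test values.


Range: [40, 230]
Boundaries: just below min, min, min+1, max-1, max, just above max
Values: [39, 40, 41, 229, 230, 231]

[39, 40, 41, 229, 230, 231]


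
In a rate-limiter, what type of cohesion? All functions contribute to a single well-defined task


Reasoning: Best: single purpose
Type: Functional cohesion

Functional cohesion


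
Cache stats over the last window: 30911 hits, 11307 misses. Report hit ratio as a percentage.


Formula: hit rate = hits / (hits + misses) * 100
hit rate = 30911 / (30911 + 11307) * 100
hit rate = 30911 / 42218 * 100
hit rate = 73.22%

73.22%


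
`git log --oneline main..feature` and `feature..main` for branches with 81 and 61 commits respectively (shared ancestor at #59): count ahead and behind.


Common ancestor: commit #59
feature commits after divergence: 81 - 59 = 22
main commits after divergence: 61 - 59 = 2
feature is 22 commits ahead of main
main is 2 commits ahead of feature

feature ahead: 22, main ahead: 2


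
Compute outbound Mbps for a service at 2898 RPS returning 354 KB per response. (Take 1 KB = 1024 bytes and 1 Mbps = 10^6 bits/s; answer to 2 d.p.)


Formula: Mbps = payload_bytes * RPS * 8 / 1e6
Payload per request = 354 KB = 354 * 1024 = 362496 bytes
Total bytes/sec = 362496 * 2898 = 1050513408
Total bits/sec = 1050513408 * 8 = 8404107264
Mbps = 8404107264 / 1e6 = 8404.11

8404.11 Mbps


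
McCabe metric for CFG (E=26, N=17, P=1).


Formula: V(G) = E - N + 2P
V(G) = 26 - 17 + 2*1
V(G) = 9 + 2
V(G) = 11

11


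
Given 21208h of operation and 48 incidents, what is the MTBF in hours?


Formula: MTBF = Total operating time / Number of failures
MTBF = 21208 / 48
MTBF = 441.83 hours

441.83 hours


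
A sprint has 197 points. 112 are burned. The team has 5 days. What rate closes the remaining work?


Formula: Required rate = Remaining points / Days left
Remaining = 197 - 112 = 85 points
Required rate = 85 / 5 = 17.0 points/day

17.0 points/day


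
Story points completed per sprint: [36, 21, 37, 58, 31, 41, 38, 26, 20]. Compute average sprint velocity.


Formula: Avg velocity = Total points / Number of sprints
Points: [36, 21, 37, 58, 31, 41, 38, 26, 20]
Sum = 36 + 21 + 37 + 58 + 31 + 41 + 38 + 26 + 20 = 308
Avg velocity = 308 / 9 = 34.22 points/sprint

34.22 points/sprint


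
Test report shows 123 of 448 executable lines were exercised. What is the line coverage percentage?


Coverage = covered / total * 100
Coverage = 123 / 448 * 100
Coverage = 27.46%

27.46%


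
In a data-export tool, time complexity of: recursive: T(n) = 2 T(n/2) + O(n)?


Reasoning: master theorem case 2 (merge-sort recurrence)
Complexity: O(n log n)

O(n log n)


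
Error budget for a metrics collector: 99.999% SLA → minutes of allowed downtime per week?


Formula: allowed downtime = period * (100 - SLA) / 100
Period (week) = 10080 minutes
Unavailability fraction = (100 - 99.999) / 100
Allowed downtime = 10080 * (100 - 99.999) / 100
Allowed downtime = 0.1008 minutes

0.1008 minutes


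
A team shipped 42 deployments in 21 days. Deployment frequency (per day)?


Formula: deployments per day = releases / days
= 42 / 21
= 2.0 deploys/day
(equivalently, 14.0 deploys/week)

2.0 deploys/day


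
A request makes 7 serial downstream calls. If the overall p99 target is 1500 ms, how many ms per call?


Formula: per_stage = total_budget / stages
per_stage = 1500 / 7
per_stage = 214.29 ms

214.29 ms


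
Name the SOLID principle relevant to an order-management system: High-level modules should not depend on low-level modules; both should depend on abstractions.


This describes the Dependency Inversion Principle (DIP)

Dependency Inversion Principle (DIP)


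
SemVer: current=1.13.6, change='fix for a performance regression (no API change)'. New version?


Current: 1.13.6
Change category: 'fix for a performance regression (no API change)' → patch bump
SemVer rule: patch bump → increment PATCH (MAJOR and MINOR unchanged)
New: 1.13.7

1.13.7


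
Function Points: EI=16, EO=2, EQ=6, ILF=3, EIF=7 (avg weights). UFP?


UFP = EI*4 + EO*5 + EQ*4 + ILF*10 + EIF*7
UFP = 16*4 + 2*5 + 6*4 + 3*10 + 7*7
UFP = 64 + 10 + 24 + 30 + 49
UFP = 177

177


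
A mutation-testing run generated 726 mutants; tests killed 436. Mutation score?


Mutation score = killed / total * 100
Mutation score = 436 / 726 * 100
Mutation score = 60.06%

60.06%


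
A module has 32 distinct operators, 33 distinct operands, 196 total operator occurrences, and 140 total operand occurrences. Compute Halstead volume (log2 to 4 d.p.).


Formula: V = N * log2(η), where N = N1 + N2 and η = η1 + η2
η = 32 + 33 = 65
N = 196 + 140 = 336
log2(65) ≈ 6.0224
V = 336 * 6.0224 = 2023.53

2023.53


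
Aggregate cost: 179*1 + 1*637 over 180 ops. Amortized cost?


Formula: Amortized cost = Total cost / Operations
Total cost = (179 * 1) + (1 * 637)
Total cost = 179 + 637 = 816
Amortized = 816 / 180 = 4.5333

4.5333


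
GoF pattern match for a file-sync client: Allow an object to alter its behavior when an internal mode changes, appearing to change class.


This matches the State pattern

State


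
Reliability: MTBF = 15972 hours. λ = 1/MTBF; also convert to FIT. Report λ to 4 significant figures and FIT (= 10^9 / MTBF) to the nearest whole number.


Formula: λ = 1 / MTBF; FIT = λ × 1e9 = 1e9 / MTBF
λ = 1 / 15972 ≈ 6.261e-05 failures/hour
FIT = 1e9 / 15972 ≈ 62610 failures per 1e9 hours (nearest whole number)

λ = 6.261e-05 /h, FIT = 62610
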